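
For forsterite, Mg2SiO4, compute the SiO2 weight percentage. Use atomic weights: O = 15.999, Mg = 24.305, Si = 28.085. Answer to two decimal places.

42.71 wt%

Molar mass of Mg2SiO4 = 2×24.305 + 1×28.085 + 4×15.999 = 140.691 g/mol.
Each formula unit contains 1 Si, equivalent to 1/1 = 1.0000 mol SiO2.
M(SiO2) = 1×28.085 + 2×15.999 = 60.083 g/mol.
Mass of SiO2 per formula unit = 1.0000 × 60.083 = 60.083 g.
SiO2 wt% = 60.083 / 140.691 × 100 = 42.71%.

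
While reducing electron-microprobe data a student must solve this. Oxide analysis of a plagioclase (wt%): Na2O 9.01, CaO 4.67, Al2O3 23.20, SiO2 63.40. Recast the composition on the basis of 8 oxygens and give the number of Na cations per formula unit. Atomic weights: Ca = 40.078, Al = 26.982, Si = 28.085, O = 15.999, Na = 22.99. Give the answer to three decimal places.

0.770 Na apfu

9.01 wt% Na2O ÷ 61.979 g/mol = 0.14537 mol, giving 0.29074 Na and 0.14537 O.
4.67 wt% CaO ÷ 56.077 g/mol = 0.08328 mol, giving 0.08328 Ca and 0.08328 O.
23.20 wt% Al2O3 ÷ 101.961 g/mol = 0.22754 mol, giving 0.45508 Al and 0.68262 O.
63.40 wt% SiO2 ÷ 60.083 g/mol = 1.05521 mol, giving 1.05521 Si and 2.11042 O.
Oxygen sums to 3.02169; scaling by 8/3.02169 = 2.64753 puts the formula on 8 O.
Na: 0.29074 × 2.64753 = 0.770 atoms per formula unit.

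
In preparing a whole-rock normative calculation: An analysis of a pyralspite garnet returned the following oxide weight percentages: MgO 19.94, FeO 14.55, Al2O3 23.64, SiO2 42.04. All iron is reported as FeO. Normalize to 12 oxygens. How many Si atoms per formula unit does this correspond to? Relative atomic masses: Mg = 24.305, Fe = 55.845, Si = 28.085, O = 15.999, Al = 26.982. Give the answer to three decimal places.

3.007 Si apfu

MgO (M=40.304): mol = 0.49474; Mg = 0.49474, O = 0.49474.
FeO (M=71.844): mol = 0.20252; Fe = 0.20252, O = 0.20252.
Al2O3 (M=101.961): mol = 0.23185; Al = 0.46370, O = 0.69555.
SiO2 (M=60.083): mol = 0.69970; Si = 0.69970, O = 1.39940.
ΣO = 2.79221; factor = 12/ΣO = 4.29767.
Si apfu = 0.69970 × 4.29767 = 3.007.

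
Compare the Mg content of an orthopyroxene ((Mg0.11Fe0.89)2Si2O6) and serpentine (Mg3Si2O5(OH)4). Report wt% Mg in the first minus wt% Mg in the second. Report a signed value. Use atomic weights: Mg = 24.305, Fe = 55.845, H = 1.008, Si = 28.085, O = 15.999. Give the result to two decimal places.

M((Mg0.11Fe0.89)2Si2O6) = 256.915 g/mol, so wt% Mg = 5.347/256.915 × 100 = 2.08%.
M(Mg3Si2O5(OH)4) = 277.108 g/mol, so wt% Mg = 72.915/277.108 × 100 = 26.31%.
2.08 − 26.31 = -24.23 pp.

-24.23 percentage points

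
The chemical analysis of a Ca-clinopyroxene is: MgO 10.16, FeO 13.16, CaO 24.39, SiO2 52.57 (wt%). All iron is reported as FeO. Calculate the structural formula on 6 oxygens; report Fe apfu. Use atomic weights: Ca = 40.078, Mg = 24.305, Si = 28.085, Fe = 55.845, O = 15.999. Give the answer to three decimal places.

10.16 wt% MgO ÷ 40.304 g/mol = 0.25208 mol, giving 0.25208 Mg and 0.25208 O.
13.16 wt% FeO ÷ 71.844 g/mol = 0.18317 mol, giving 0.18317 Fe and 0.18317 O.
24.39 wt% CaO ÷ 56.077 g/mol = 0.43494 mol, giving 0.43494 Ca and 0.43494 O.
52.57 wt% SiO2 ÷ 60.083 g/mol = 0.87496 mol, giving 0.87496 Si and 1.74992 O.
Oxygen sums to 2.62011; scaling by 6/2.62011 = 2.28998 puts the formula on 6 O.
Fe: 0.18317 × 2.28998 = 0.419 atoms per formula unit.

0.419 Fe apfu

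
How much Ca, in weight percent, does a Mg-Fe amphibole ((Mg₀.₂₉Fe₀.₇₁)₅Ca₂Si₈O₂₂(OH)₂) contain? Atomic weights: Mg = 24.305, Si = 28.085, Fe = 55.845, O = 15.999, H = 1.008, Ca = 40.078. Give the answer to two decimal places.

Molar mass of (Mg₀.₂₉Fe₀.₇₁)₅Ca₂Si₈O₂₂(OH)₂: 1.45*24.305 + 3.55*55.845 + 2*40.078 + 8*28.085 + 24*15.999 + 2*1.008 = 924.320 g/mol.
Mass of Ca per formula unit: 2 × 40.078 = 80.156 g.
Weight fraction Ca = 80.156 / 924.320 = 0.0867.

8.67 weight percent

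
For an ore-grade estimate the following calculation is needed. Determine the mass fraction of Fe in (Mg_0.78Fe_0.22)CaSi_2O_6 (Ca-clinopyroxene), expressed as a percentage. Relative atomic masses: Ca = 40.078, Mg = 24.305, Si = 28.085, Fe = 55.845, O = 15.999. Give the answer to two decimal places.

Formula mass = 0.78×24.305 + 0.22×55.845 + 1×40.078 + 2×28.085 + 6×15.999 = 223.486 g/mol, of which 12.286 g is Fe.
So Fe makes up 12.286/223.486 = 0.0550 of the mass, i.e. 5.50%.

5.50 wt%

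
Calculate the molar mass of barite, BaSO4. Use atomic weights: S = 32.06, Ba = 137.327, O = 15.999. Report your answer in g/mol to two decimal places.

233.38 g/mol

The formula mass is the sum 1*137.327 + 1*32.06 + 4*15.999.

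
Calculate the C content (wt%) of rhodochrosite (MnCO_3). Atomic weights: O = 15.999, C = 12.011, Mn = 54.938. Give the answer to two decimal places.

10.45 wt%

Formula mass = 1×54.938 + 1×12.011 + 3×15.999 = 114.946 g/mol, of which 12.011 g is C.
So C makes up 12.011/114.946 = 0.1045 of the mass, i.e. 10.45%.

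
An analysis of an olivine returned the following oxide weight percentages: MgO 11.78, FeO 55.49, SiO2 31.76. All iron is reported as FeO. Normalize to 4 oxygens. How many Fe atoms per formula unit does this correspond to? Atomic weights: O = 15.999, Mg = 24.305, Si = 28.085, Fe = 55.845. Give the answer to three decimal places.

MgO: 11.78/40.304 = 0.29228 mol → 0.29228 mol Mg, 0.29228 mol O.
FeO: 55.49/71.844 = 0.77237 mol → 0.77237 mol Fe, 0.77237 mol O.
SiO2: 31.76/60.083 = 0.52860 mol → 0.52860 mol Si, 1.05720 mol O.
Total oxygen = 2.12185 mol. Normalization factor = 4/2.12185 = 1.88515.
Fe per 4 O = 0.77237 × 1.88515 = 1.456.

1.456 Fe apfu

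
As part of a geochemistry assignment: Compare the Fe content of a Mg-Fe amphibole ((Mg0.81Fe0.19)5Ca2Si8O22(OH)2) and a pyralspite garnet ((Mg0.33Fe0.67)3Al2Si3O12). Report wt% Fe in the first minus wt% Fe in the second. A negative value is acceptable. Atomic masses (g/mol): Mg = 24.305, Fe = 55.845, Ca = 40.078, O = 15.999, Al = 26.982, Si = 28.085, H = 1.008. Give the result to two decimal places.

-17.76 percentage points

M((Mg0.81Fe0.19)5Ca2Si8O22(OH)2) = 842.316 g/mol, so wt% Fe = 53.053/842.316 × 100 = 6.30%.
M((Mg0.33Fe0.67)3Al2Si3O12) = 466.517 g/mol, so wt% Fe = 112.248/466.517 × 100 = 24.06%.
6.30 − 24.06 = -17.76 pp.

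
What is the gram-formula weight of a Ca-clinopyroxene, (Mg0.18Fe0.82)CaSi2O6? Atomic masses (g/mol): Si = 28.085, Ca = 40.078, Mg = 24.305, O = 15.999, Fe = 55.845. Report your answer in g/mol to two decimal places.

242.41 g/mol

M = 0.18×24.305 + 0.82×55.845 + 1×40.078 + 2×28.085 + 6×15.999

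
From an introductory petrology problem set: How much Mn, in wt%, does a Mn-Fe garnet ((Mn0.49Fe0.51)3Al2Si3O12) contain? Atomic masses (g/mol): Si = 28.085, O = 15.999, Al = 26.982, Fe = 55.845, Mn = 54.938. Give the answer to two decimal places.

16.27 wt%

Molar mass of (Mn0.49Fe0.51)3Al2Si3O12: 1.47*54.938 + 1.53*55.845 + 2*26.982 + 3*28.085 + 12*15.999 = 496.409 g/mol.
Mass of Mn per formula unit: 1.47 × 54.938 = 80.759 g.
Weight fraction Mn = 80.759 / 496.409 = 0.1627.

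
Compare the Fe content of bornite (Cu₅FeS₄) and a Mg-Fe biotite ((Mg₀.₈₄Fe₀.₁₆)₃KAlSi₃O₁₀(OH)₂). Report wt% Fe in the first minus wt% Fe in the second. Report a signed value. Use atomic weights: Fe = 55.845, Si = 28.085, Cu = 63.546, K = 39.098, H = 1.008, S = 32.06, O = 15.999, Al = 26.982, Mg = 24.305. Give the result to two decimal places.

4.93 percentage points

M(Cu₅FeS₄) = 501.815 g/mol, so wt% Fe = 55.845/501.815 × 100 = 11.13%.
M((Mg₀.₈₄Fe₀.₁₆)₃KAlSi₃O₁₀(OH)₂) = 432.393 g/mol, so wt% Fe = 26.806/432.393 × 100 = 6.20%.
11.13 − 6.20 = 4.93 pp.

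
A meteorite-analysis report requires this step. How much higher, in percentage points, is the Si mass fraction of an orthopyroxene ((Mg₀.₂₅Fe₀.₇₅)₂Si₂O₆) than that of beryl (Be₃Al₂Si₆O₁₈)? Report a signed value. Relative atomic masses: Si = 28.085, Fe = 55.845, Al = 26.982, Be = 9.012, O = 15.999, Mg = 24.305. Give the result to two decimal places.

-8.71 percentage points

First mineral: 56.170 g Si in 248.084 g formula = 22.64 wt% Si.
Second mineral: 168.510 g Si in 537.492 g formula = 31.35 wt% Si.
22.64% − 31.35% gives a difference of -8.71 percentage points.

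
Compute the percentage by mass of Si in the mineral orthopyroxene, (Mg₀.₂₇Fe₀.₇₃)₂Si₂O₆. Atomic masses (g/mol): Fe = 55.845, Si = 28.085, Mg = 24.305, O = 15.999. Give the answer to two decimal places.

M((Mg₀.₂₇Fe₀.₇₃)₂Si₂O₆) = 246.822 g/mol.
Si contributes 2 × 28.085 = 56.170 g per mole.
56.170/246.822 = 0.2276 → 22.76%.

22.76 mass %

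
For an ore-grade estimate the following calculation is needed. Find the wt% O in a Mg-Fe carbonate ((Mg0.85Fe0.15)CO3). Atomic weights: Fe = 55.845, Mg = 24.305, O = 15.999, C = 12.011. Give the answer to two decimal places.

Molar mass of (Mg0.85Fe0.15)CO3: 0.85·24.305 + 0.15·55.845 + 1·12.011 + 3·15.999 = 89.044 g/mol.
Mass of O per formula unit: 3 × 15.999 = 47.997 g.
Weight fraction O = 47.997 / 89.044 = 0.5390.

53.90 weight percent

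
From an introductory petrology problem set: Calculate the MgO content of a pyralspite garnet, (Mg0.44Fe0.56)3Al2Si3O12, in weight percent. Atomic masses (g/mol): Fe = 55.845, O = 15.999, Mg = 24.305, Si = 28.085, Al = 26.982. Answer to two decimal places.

11.66 wt%

Formula mass = 456.109 g/mol.
1.32 Mg → 1.3200 mol MgO per formula unit; M(MgO) = 40.304, so MgO mass = 53.201 g.
53.201/456.109 × 100 = 11.66 wt%.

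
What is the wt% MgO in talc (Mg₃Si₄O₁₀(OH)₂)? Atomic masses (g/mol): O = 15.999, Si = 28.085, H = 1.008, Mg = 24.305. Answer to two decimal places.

Formula mass = 379.259 g/mol.
3 Mg → 3.0000 mol MgO per formula unit; M(MgO) = 40.304, so MgO mass = 120.912 g.
120.912/379.259 × 100 = 31.88 wt%.

31.88 wt%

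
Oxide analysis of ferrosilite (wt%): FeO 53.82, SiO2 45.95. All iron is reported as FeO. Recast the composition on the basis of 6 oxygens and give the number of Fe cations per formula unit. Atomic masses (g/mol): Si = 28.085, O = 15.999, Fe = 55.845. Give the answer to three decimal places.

53.82 wt% FeO ÷ 71.844 g/mol = 0.74912 mol, giving 0.74912 Fe and 0.74912 O.
45.95 wt% SiO2 ÷ 60.083 g/mol = 0.76478 mol, giving 0.76478 Si and 1.52956 O.
Oxygen sums to 2.27868; scaling by 6/2.27868 = 2.63310 puts the formula on 6 O.
Fe: 0.74912 × 2.63310 = 1.973 atoms per formula unit.

1.973 Fe apfu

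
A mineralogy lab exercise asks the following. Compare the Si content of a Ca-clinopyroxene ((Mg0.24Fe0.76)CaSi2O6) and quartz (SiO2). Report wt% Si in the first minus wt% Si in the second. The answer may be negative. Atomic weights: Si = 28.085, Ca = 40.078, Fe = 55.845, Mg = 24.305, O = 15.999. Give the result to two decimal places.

M((Mg0.24Fe0.76)CaSi2O6) = 240.517 g/mol, so wt% Si = 56.170/240.517 × 100 = 23.35%.
M(SiO2) = 60.083 g/mol, so wt% Si = 28.085/60.083 × 100 = 46.74%.
23.35 − 46.74 = -23.39 pp.

-23.39 percentage points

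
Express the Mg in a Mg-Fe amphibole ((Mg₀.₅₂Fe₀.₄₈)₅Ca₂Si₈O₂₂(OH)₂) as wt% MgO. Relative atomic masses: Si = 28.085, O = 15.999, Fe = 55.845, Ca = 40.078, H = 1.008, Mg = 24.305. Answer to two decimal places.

11.80 wt%

M((Mg₀.₅₂Fe₀.₄₈)₅Ca₂Si₈O₂₂(OH)₂) = 888.049 g/mol; M(MgO) = 40.304 g/mol.
Moles MgO per formula unit = 2.60 Mg ÷ 1 = 2.6000.
MgO fraction = (2.6000 × 40.304) / 888.049 = 104.790/888.049 = 0.1180.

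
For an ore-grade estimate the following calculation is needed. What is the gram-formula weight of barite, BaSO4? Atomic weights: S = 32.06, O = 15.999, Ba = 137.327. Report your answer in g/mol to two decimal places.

233.38 g/mol

M = 1×137.327 + 1×32.06 + 4×15.999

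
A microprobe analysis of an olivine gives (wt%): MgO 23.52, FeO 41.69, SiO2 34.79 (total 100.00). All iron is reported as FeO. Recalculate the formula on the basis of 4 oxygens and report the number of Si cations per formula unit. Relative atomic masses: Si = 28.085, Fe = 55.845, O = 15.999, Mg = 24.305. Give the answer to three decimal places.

23.52 wt% MgO ÷ 40.304 g/mol = 0.58356 mol, giving 0.58356 Mg and 0.58356 O.
41.69 wt% FeO ÷ 71.844 g/mol = 0.58029 mol, giving 0.58029 Fe and 0.58029 O.
34.79 wt% SiO2 ÷ 60.083 g/mol = 0.57903 mol, giving 0.57903 Si and 1.15806 O.
Oxygen sums to 2.32191; scaling by 4/2.32191 = 1.72272 puts the formula on 4 O.
Si: 0.57903 × 1.72272 = 0.998 atoms per formula unit.

0.998 Si apfu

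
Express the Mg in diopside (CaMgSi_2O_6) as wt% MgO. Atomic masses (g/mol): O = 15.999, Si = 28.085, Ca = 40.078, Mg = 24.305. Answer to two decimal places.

18.61 wt%

Molar mass of CaMgSi_2O_6 = 1*40.078 + 1*24.305 + 2*28.085 + 6*15.999 = 216.547 g/mol.
Each formula unit contains 1 Mg, equivalent to 1/1 = 1.0000 mol MgO.
M(MgO) = 1×24.305 + 1×15.999 = 40.304 g/mol.
Mass of MgO per formula unit = 1.0000 × 40.304 = 40.304 g.
MgO wt% = 40.304 / 216.547 × 100 = 18.61%.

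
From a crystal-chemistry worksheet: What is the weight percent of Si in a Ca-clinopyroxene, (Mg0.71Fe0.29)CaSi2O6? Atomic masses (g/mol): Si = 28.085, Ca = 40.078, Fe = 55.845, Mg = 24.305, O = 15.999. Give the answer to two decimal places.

24.89 mass %

Formula mass = 0.71×24.305 + 0.29×55.845 + 1×40.078 + 2×28.085 + 6×15.999 = 225.694 g/mol, of which 56.170 g is Si.
So Si makes up 56.170/225.694 = 0.2489 of the mass, i.e. 24.89%.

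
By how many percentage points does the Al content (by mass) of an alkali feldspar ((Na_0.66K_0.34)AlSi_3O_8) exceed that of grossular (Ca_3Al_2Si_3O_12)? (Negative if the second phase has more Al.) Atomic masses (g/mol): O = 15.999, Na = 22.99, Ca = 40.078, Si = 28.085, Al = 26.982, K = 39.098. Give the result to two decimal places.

-1.90 percentage points

First mineral: 26.982 g Al in 267.696 g formula = 10.08 wt% Al.
Second mineral: 53.964 g Al in 450.441 g formula = 11.98 wt% Al.
10.08% − 11.98% gives a difference of -1.90 percentage points.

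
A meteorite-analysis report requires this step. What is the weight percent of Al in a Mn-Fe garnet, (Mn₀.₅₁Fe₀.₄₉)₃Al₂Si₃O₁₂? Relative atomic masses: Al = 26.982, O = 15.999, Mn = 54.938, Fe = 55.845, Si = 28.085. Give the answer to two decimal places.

Formula mass = 1.53*54.938 + 1.47*55.845 + 2*26.982 + 3*28.085 + 12*15.999 = 496.354 g/mol, of which 53.964 g is Al.
So Al makes up 53.964/496.354 = 0.1087 of the mass, i.e. 10.87%.

10.87 wt%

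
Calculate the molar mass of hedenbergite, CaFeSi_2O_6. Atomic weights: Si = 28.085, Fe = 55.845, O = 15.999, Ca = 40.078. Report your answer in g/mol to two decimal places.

248.09 g/mol

The formula mass is the sum 1·40.078 + 1·55.845 + 2·28.085 + 6·15.999.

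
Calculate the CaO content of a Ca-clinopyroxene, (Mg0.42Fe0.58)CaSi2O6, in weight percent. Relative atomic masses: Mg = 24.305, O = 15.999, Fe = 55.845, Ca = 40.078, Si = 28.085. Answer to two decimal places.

Formula mass = 234.840 g/mol.
1 Ca → 1.0000 mol CaO per formula unit; M(CaO) = 56.077, so CaO mass = 56.077 g.
56.077/234.840 × 100 = 23.88 wt%.

23.88 wt%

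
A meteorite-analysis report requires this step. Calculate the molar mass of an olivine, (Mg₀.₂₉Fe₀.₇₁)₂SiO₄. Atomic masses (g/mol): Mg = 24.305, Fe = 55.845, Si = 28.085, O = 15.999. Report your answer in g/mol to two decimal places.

The formula mass is the sum 0.58×24.305 + 1.42×55.845 + 1×28.085 + 4×15.999.

185.48 g/mol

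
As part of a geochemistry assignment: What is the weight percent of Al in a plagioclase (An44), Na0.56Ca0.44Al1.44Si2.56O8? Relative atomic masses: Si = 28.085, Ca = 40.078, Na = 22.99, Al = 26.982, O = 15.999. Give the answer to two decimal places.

14.43 wt%

Molar mass of Na0.56Ca0.44Al1.44Si2.56O8: 0.56×22.99 + 0.44×40.078 + 1.44×26.982 + 2.56×28.085 + 8×15.999 = 269.252 g/mol.
Mass of Al per formula unit: 1.44 × 26.982 = 38.854 g.
Weight fraction Al = 38.854 / 269.252 = 0.1443.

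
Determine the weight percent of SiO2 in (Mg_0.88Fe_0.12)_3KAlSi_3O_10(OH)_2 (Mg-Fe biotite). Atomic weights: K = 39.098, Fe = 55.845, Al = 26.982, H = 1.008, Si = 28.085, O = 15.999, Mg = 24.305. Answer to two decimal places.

42.05 wt%

Molar mass of (Mg_0.88Fe_0.12)_3KAlSi_3O_10(OH)_2 = 2.64·24.305 + 0.36·55.845 + 1·39.098 + 1·26.982 + 3·28.085 + 12·15.999 + 2·1.008 = 428.608 g/mol.
Each formula unit contains 3 Si, equivalent to 3/1 = 3.0000 mol SiO2.
M(SiO2) = 1×28.085 + 2×15.999 = 60.083 g/mol.
Mass of SiO2 per formula unit = 3.0000 × 60.083 = 180.249 g.
SiO2 wt% = 180.249 / 428.608 × 100 = 42.05%.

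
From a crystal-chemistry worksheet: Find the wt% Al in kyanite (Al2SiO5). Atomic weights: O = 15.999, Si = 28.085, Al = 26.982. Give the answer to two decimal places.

Molar mass of Al2SiO5: 2*26.982 + 1*28.085 + 5*15.999 = 162.044 g/mol.
Mass of Al per formula unit: 2 × 26.982 = 53.964 g.
Weight fraction Al = 53.964 / 162.044 = 0.3330.

33.30 wt%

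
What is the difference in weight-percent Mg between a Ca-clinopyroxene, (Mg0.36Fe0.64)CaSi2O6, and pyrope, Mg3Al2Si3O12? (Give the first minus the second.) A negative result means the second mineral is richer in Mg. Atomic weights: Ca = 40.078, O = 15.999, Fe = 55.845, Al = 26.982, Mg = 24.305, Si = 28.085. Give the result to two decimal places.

M((Mg0.36Fe0.64)CaSi2O6) = 236.733 g/mol, so wt% Mg = 8.750/236.733 × 100 = 3.70%.
M(Mg3Al2Si3O12) = 403.122 g/mol, so wt% Mg = 72.915/403.122 × 100 = 18.09%.
3.70 − 18.09 = -14.39 pp.

-14.39 percentage points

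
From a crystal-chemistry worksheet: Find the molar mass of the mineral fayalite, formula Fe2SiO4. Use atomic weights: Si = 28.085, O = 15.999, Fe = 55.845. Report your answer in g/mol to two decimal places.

203.77 g/mol

The formula mass is the sum 2·55.845 + 1·28.085 + 4·15.999.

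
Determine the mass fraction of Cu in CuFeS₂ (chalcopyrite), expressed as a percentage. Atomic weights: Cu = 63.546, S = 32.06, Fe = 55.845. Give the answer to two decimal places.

M(CuFeS₂) = 183.511 g/mol.
Cu contributes 1 × 63.546 = 63.546 g per mole.
63.546/183.511 = 0.3463 → 34.63%.

34.63 wt%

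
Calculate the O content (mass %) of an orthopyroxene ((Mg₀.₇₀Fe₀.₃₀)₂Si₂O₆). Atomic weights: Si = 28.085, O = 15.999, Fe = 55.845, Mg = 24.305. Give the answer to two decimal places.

43.69 mass %

M((Mg₀.₇₀Fe₀.₃₀)₂Si₂O₆) = 219.698 g/mol.
O contributes 6 × 15.999 = 95.994 g per mole.
95.994/219.698 = 0.4369 → 43.69%.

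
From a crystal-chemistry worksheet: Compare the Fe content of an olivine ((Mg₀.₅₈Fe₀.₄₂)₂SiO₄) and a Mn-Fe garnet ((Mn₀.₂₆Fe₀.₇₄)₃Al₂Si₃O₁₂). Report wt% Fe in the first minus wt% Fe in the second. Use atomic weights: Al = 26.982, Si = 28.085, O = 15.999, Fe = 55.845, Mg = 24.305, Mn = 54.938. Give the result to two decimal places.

3.12 percentage points

Fe in (Mg₀.₅₈Fe₀.₄₂)₂SiO₄: molar mass 167.185 g/mol; 0.84×55.845 = 46.910 g → 28.06 wt%.
Fe in (Mn₀.₂₆Fe₀.₇₄)₃Al₂Si₃O₁₂: molar mass 497.035 g/mol; 2.22×55.845 = 123.976 g → 24.94 wt%.
Difference = 28.06 − 24.94 = 3.12 percentage points.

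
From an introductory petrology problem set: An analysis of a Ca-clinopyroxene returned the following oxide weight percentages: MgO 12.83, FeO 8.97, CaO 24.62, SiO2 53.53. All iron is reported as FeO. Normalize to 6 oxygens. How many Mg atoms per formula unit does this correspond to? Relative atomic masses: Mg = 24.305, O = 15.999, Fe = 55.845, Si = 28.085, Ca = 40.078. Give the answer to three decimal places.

0.717 Mg apfu

12.83 wt% MgO ÷ 40.304 g/mol = 0.31833 mol, giving 0.31833 Mg and 0.31833 O.
8.97 wt% FeO ÷ 71.844 g/mol = 0.12485 mol, giving 0.12485 Fe and 0.12485 O.
24.62 wt% CaO ÷ 56.077 g/mol = 0.43904 mol, giving 0.43904 Ca and 0.43904 O.
53.53 wt% SiO2 ÷ 60.083 g/mol = 0.89093 mol, giving 0.89093 Si and 1.78186 O.
Oxygen sums to 2.66408; scaling by 6/2.66408 = 2.25218 puts the formula on 6 O.
Mg: 0.31833 × 2.25218 = 0.717 atoms per formula unit.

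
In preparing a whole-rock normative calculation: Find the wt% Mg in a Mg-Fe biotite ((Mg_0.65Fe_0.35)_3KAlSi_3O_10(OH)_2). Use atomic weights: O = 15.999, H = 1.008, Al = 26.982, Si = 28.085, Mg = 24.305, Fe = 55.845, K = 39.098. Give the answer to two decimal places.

10.52 weight percent

Formula mass = 1.95×24.305 + 1.05×55.845 + 1×39.098 + 1×26.982 + 3×28.085 + 12×15.999 + 2×1.008 = 450.371 g/mol, of which 47.395 g is Mg.
So Mg makes up 47.395/450.371 = 0.1052 of the mass, i.e. 10.52%.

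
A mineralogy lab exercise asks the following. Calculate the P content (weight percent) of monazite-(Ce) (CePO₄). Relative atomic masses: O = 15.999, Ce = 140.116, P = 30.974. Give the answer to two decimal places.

13.18 weight percent

Molar mass of CePO₄: 1*140.116 + 1*30.974 + 4*15.999 = 235.086 g/mol.
Mass of P per formula unit: 1 × 30.974 = 30.974 g.
Weight fraction P = 30.974 / 235.086 = 0.1318.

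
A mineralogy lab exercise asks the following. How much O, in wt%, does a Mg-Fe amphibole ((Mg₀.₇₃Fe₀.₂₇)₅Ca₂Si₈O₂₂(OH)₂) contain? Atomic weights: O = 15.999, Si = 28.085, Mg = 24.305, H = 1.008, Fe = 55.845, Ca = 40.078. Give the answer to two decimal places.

44.91 wt%

M((Mg₀.₇₃Fe₀.₂₇)₅Ca₂Si₈O₂₂(OH)₂) = 854.932 g/mol.
O contributes 24 × 15.999 = 383.976 g per mole.
383.976/854.932 = 0.4491 → 44.91%.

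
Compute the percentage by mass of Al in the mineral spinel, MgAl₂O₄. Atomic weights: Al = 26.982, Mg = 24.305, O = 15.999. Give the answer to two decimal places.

37.93 mass %

Formula mass = 1*24.305 + 2*26.982 + 4*15.999 = 142.265 g/mol, of which 53.964 g is Al.
So Al makes up 53.964/142.265 = 0.3793 of the mass, i.e. 37.93%.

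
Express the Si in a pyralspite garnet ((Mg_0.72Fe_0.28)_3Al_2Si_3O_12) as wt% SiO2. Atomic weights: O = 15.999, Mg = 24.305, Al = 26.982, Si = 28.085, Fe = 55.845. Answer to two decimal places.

41.96 wt%

Formula mass = 429.616 g/mol.
3 Si → 3.0000 mol SiO2 per formula unit; M(SiO2) = 60.083, so SiO2 mass = 180.249 g.
180.249/429.616 × 100 = 41.96 wt%.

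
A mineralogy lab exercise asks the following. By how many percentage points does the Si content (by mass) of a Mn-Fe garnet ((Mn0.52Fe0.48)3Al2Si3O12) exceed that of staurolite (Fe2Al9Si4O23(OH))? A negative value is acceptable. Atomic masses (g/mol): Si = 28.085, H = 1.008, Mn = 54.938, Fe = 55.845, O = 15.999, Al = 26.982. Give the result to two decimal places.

3.79 percentage points

First mineral: 84.255 g Si in 496.327 g formula = 16.98 wt% Si.
Second mineral: 112.340 g Si in 851.852 g formula = 13.19 wt% Si.
16.98% − 13.19% gives a difference of 3.79 percentage points.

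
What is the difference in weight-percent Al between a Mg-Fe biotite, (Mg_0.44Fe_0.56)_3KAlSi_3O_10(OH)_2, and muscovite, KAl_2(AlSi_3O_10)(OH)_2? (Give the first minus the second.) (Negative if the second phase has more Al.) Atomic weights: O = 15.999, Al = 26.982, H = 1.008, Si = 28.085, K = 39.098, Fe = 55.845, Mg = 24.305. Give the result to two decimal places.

Al in (Mg_0.44Fe_0.56)_3KAlSi_3O_10(OH)_2: molar mass 470.241 g/mol; 1×26.982 = 26.982 g → 5.74 wt%.
Al in KAl_2(AlSi_3O_10)(OH)_2: molar mass 398.303 g/mol; 3×26.982 = 80.946 g → 20.32 wt%.
Difference = 5.74 − 20.32 = -14.58 percentage points.

-14.58 percentage points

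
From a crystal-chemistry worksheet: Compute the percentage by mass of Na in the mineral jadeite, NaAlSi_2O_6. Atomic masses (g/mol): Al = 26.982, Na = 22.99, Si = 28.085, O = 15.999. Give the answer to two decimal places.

11.37 weight percent

Molar mass of NaAlSi_2O_6: 1*22.99 + 1*26.982 + 2*28.085 + 6*15.999 = 202.136 g/mol.
Mass of Na per formula unit: 1 × 22.99 = 22.990 g.
Weight fraction Na = 22.990 / 202.136 = 0.1137.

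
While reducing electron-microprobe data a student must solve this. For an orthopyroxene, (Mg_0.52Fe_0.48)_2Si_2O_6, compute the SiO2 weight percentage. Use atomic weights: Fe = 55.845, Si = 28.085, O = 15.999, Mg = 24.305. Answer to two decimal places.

52.01 wt%

M((Mg_0.52Fe_0.48)_2Si_2O_6) = 231.052 g/mol; M(SiO2) = 60.083 g/mol.
Moles SiO2 per formula unit = 2 Si ÷ 1 = 2.0000.
SiO2 fraction = (2.0000 × 60.083) / 231.052 = 120.166/231.052 = 0.5201.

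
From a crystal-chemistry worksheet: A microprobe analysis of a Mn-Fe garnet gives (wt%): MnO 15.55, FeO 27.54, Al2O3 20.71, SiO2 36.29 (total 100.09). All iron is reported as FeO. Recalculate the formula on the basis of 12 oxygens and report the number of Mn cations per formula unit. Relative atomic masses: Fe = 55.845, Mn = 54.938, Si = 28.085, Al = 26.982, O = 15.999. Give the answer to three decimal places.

1.087 Mn apfu

15.55 wt% MnO ÷ 70.937 g/mol = 0.21921 mol, giving 0.21921 Mn and 0.21921 O.
27.54 wt% FeO ÷ 71.844 g/mol = 0.38333 mol, giving 0.38333 Fe and 0.38333 O.
20.71 wt% Al2O3 ÷ 101.961 g/mol = 0.20312 mol, giving 0.40624 Al and 0.60936 O.
36.29 wt% SiO2 ÷ 60.083 g/mol = 0.60400 mol, giving 0.60400 Si and 1.20800 O.
Oxygen sums to 2.41990; scaling by 12/2.41990 = 4.95888 puts the formula on 12 O.
Mn: 0.21921 × 4.95888 = 1.087 atoms per formula unit.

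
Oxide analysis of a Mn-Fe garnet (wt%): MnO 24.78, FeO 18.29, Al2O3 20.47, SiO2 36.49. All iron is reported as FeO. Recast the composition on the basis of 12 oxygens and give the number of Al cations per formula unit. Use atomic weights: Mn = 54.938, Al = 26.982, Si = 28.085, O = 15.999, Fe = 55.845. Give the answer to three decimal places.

24.78 wt% MnO ÷ 70.937 g/mol = 0.34932 mol, giving 0.34932 Mn and 0.34932 O.
18.29 wt% FeO ÷ 71.844 g/mol = 0.25458 mol, giving 0.25458 Fe and 0.25458 O.
20.47 wt% Al2O3 ÷ 101.961 g/mol = 0.20076 mol, giving 0.40152 Al and 0.60228 O.
36.49 wt% SiO2 ÷ 60.083 g/mol = 0.60733 mol, giving 0.60733 Si and 1.21466 O.
Oxygen sums to 2.42084; scaling by 12/2.42084 = 4.95696 puts the formula on 12 O.
Al: 0.40152 × 4.95696 = 1.990 atoms per formula unit.

1.990 Al apfu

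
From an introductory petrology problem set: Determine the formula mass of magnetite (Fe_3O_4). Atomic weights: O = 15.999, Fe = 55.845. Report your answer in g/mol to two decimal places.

The formula mass is the sum 3·55.845 + 4·15.999.

231.53 g/mol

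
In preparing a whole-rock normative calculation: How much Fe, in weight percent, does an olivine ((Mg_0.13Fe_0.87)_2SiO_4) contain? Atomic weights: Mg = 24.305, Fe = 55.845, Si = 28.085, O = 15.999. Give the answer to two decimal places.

Formula mass = 0.26*24.305 + 1.74*55.845 + 1*28.085 + 4*15.999 = 195.571 g/mol, of which 97.170 g is Fe.
So Fe makes up 97.170/195.571 = 0.4969 of the mass, i.e. 49.69%.

49.69 weight percent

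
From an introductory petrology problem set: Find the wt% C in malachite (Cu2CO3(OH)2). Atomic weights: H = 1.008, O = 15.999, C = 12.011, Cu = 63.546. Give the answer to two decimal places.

Formula mass = 2×63.546 + 1×12.011 + 5×15.999 + 2×1.008 = 221.114 g/mol, of which 12.011 g is C.
So C makes up 12.011/221.114 = 0.0543 of the mass, i.e. 5.43%.

5.43 wt%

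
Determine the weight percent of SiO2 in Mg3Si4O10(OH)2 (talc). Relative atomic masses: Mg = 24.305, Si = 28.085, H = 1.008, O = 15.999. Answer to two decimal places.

Formula mass = 379.259 g/mol.
4 Si → 4.0000 mol SiO2 per formula unit; M(SiO2) = 60.083, so SiO2 mass = 240.332 g.
240.332/379.259 × 100 = 63.37 wt%.

63.37 wt%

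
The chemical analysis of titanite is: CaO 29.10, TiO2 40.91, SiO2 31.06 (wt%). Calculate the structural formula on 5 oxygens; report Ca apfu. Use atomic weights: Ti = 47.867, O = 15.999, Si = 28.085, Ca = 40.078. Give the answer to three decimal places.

1.007 Ca apfu

CaO (M=56.077): mol = 0.51893; Ca = 0.51893, O = 0.51893.
TiO2 (M=79.865): mol = 0.51224; Ti = 0.51224, O = 1.02448.
SiO2 (M=60.083): mol = 0.51695; Si = 0.51695, O = 1.03390.
ΣO = 2.57731; factor = 5/ΣO = 1.94001.
Ca apfu = 0.51893 × 1.94001 = 1.007.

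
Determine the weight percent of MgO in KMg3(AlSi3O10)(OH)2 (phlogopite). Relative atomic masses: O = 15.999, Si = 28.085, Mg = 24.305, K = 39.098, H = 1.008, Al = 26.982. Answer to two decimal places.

Molar mass of KMg3(AlSi3O10)(OH)2 = 1×39.098 + 3×24.305 + 1×26.982 + 3×28.085 + 12×15.999 + 2×1.008 = 417.254 g/mol.
Each formula unit contains 3 Mg, equivalent to 3/1 = 3.0000 mol MgO.
M(MgO) = 1×24.305 + 1×15.999 = 40.304 g/mol.
Mass of MgO per formula unit = 3.0000 × 40.304 = 120.912 g.
MgO wt% = 120.912 / 417.254 × 100 = 28.98%.

28.98 wt%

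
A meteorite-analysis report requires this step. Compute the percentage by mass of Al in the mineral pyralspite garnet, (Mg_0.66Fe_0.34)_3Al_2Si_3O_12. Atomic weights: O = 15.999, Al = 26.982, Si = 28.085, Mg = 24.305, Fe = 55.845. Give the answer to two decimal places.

12.40 wt%

Formula mass = 1.98*24.305 + 1.02*55.845 + 2*26.982 + 3*28.085 + 12*15.999 = 435.293 g/mol, of which 53.964 g is Al.
So Al makes up 53.964/435.293 = 0.1240 of the mass, i.e. 12.40%.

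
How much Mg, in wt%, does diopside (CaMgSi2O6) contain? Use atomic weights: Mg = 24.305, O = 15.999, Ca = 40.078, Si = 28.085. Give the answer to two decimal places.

Molar mass of CaMgSi2O6: 1*40.078 + 1*24.305 + 2*28.085 + 6*15.999 = 216.547 g/mol.
Mass of Mg per formula unit: 1 × 24.305 = 24.305 g.
Weight fraction Mg = 24.305 / 216.547 = 0.1122.

11.22 wt%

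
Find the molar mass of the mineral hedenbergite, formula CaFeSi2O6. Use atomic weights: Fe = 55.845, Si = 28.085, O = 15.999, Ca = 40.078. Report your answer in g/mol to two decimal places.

248.09 g/mol

The formula mass is the sum 1×40.078 + 1×55.845 + 2×28.085 + 6×15.999.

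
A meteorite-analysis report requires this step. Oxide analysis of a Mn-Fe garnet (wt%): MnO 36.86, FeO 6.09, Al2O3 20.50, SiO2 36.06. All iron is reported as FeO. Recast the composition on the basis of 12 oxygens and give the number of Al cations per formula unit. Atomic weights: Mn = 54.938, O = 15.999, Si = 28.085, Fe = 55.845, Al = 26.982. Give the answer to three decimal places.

36.86 wt% MnO ÷ 70.937 g/mol = 0.51962 mol, giving 0.51962 Mn and 0.51962 O.
6.09 wt% FeO ÷ 71.844 g/mol = 0.08477 mol, giving 0.08477 Fe and 0.08477 O.
20.50 wt% Al2O3 ÷ 101.961 g/mol = 0.20106 mol, giving 0.40212 Al and 0.60318 O.
36.06 wt% SiO2 ÷ 60.083 g/mol = 0.60017 mol, giving 0.60017 Si and 1.20034 O.
Oxygen sums to 2.40791; scaling by 12/2.40791 = 4.98357 puts the formula on 12 O.
Al: 0.40212 × 4.98357 = 2.004 atoms per formula unit.

2.004 Al apfu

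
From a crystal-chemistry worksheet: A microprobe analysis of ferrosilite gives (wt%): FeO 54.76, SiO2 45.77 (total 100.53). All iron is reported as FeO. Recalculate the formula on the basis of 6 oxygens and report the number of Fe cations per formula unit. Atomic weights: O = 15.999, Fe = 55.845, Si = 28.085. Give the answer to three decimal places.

2.001 Fe apfu

54.76 wt% FeO ÷ 71.844 g/mol = 0.76221 mol, giving 0.76221 Fe and 0.76221 O.
45.77 wt% SiO2 ÷ 60.083 g/mol = 0.76178 mol, giving 0.76178 Si and 1.52356 O.
Oxygen sums to 2.28577; scaling by 6/2.28577 = 2.62494 puts the formula on 6 O.
Fe: 0.76221 × 2.62494 = 2.001 atoms per formula unit.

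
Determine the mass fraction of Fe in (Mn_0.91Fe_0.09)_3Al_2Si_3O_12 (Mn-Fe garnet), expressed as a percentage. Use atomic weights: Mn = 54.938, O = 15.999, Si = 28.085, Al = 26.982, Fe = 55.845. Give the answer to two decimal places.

3.04 weight percent

Formula mass = 2.73·54.938 + 0.27·55.845 + 2·26.982 + 3·28.085 + 12·15.999 = 495.266 g/mol, of which 15.078 g is Fe.
So Fe makes up 15.078/495.266 = 0.0304 of the mass, i.e. 3.04%.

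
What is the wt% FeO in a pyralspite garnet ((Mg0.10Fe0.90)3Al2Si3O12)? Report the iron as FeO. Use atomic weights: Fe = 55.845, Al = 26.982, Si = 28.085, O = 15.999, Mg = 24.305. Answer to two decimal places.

Molar mass of (Mg0.10Fe0.90)3Al2Si3O12 = 0.30*24.305 + 2.70*55.845 + 2*26.982 + 3*28.085 + 12*15.999 = 488.280 g/mol.
Each formula unit contains 2.70 Fe, equivalent to 2.70/1 = 2.7000 mol FeO.
M(FeO) = 1×55.845 + 1×15.999 = 71.844 g/mol.
Mass of FeO per formula unit = 2.7000 × 71.844 = 193.979 g.
FeO wt% = 193.979 / 488.280 × 100 = 39.73%.

39.73 wt%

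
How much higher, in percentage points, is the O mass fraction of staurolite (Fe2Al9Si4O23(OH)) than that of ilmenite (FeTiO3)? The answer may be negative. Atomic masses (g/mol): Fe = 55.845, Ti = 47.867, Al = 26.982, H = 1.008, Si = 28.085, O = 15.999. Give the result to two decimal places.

M(Fe2Al9Si4O23(OH)) = 851.852 g/mol, so wt% O = 383.976/851.852 × 100 = 45.08%.
M(FeTiO3) = 151.709 g/mol, so wt% O = 47.997/151.709 × 100 = 31.64%.
45.08 − 31.64 = 13.44 pp.

13.44 percentage points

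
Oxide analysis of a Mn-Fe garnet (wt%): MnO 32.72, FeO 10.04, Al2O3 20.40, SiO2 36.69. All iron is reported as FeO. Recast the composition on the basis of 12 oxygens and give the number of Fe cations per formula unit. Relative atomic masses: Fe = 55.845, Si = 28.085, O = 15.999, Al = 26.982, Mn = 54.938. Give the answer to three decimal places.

0.692 Fe apfu

MnO: 32.72/70.937 = 0.46125 mol → 0.46125 mol Mn, 0.46125 mol O.
FeO: 10.04/71.844 = 0.13975 mol → 0.13975 mol Fe, 0.13975 mol O.
Al2O3: 20.40/101.961 = 0.20008 mol → 0.40016 mol Al, 0.60024 mol O.
SiO2: 36.69/60.083 = 0.61066 mol → 0.61066 mol Si, 1.22132 mol O.
Total oxygen = 2.42256 mol. Normalization factor = 12/2.42256 = 4.95344.
Fe per 12 O = 0.13975 × 4.95344 = 0.692.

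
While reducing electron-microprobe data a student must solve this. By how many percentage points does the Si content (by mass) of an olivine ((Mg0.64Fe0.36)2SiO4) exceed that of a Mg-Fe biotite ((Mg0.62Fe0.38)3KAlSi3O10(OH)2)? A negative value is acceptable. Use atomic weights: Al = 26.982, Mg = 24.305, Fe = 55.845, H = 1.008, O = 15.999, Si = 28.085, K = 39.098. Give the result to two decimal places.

First mineral: 28.085 g Si in 163.400 g formula = 17.19 wt% Si.
Second mineral: 84.255 g Si in 453.210 g formula = 18.59 wt% Si.
17.19% − 18.59% gives a difference of -1.40 percentage points.

-1.40 percentage points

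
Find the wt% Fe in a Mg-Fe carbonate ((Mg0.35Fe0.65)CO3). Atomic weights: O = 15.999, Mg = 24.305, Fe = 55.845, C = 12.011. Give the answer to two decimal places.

34.63 mass %

Molar mass of (Mg0.35Fe0.65)CO3: 0.35×24.305 + 0.65×55.845 + 1×12.011 + 3×15.999 = 104.814 g/mol.
Mass of Fe per formula unit: 0.65 × 55.845 = 36.299 g.
Weight fraction Fe = 36.299 / 104.814 = 0.3463.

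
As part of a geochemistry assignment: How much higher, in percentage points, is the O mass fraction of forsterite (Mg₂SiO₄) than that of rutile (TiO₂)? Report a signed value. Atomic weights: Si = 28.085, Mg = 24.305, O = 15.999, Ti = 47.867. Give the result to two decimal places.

First mineral: 63.996 g O in 140.691 g formula = 45.49 wt% O.
Second mineral: 31.998 g O in 79.865 g formula = 40.07 wt% O.
45.49% − 40.07% gives a difference of 5.42 percentage points.

5.42 percentage points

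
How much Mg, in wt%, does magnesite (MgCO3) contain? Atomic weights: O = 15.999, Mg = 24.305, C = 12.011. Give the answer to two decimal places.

Molar mass of MgCO3: 1*24.305 + 1*12.011 + 3*15.999 = 84.313 g/mol.
Mass of Mg per formula unit: 1 × 24.305 = 24.305 g.
Weight fraction Mg = 24.305 / 84.313 = 0.2883.

28.83 wt%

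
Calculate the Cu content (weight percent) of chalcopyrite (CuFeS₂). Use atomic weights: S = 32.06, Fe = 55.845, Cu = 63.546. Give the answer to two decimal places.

34.63 weight percent

Formula mass = 1·63.546 + 1·55.845 + 2·32.06 = 183.511 g/mol, of which 63.546 g is Cu.
So Cu makes up 63.546/183.511 = 0.3463 of the mass, i.e. 34.63%.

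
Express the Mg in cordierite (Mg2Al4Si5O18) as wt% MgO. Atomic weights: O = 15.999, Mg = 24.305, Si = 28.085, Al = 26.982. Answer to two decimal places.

M(Mg2Al4Si5O18) = 584.945 g/mol; M(MgO) = 40.304 g/mol.
Moles MgO per formula unit = 2 Mg ÷ 1 = 2.0000.
MgO fraction = (2.0000 × 40.304) / 584.945 = 80.608/584.945 = 0.1378.

13.78 wt%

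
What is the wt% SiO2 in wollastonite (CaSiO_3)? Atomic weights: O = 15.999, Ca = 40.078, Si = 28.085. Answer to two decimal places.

51.72 wt%

Molar mass of CaSiO_3 = 1·40.078 + 1·28.085 + 3·15.999 = 116.160 g/mol.
Each formula unit contains 1 Si, equivalent to 1/1 = 1.0000 mol SiO2.
M(SiO2) = 1×28.085 + 2×15.999 = 60.083 g/mol.
Mass of SiO2 per formula unit = 1.0000 × 60.083 = 60.083 g.
SiO2 wt% = 60.083 / 116.160 × 100 = 51.72%.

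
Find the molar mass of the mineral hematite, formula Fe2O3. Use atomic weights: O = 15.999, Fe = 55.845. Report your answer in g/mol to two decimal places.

The formula mass is the sum 2*55.845 + 3*15.999.

159.69 g/mol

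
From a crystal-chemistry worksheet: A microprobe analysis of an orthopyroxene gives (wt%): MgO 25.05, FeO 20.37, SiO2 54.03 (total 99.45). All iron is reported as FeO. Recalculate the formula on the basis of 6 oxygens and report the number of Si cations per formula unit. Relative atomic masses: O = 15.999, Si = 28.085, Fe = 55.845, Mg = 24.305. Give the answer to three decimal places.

25.05 wt% MgO ÷ 40.304 g/mol = 0.62153 mol, giving 0.62153 Mg and 0.62153 O.
20.37 wt% FeO ÷ 71.844 g/mol = 0.28353 mol, giving 0.28353 Fe and 0.28353 O.
54.03 wt% SiO2 ÷ 60.083 g/mol = 0.89926 mol, giving 0.89926 Si and 1.79852 O.
Oxygen sums to 2.70358; scaling by 6/2.70358 = 2.21928 puts the formula on 6 O.
Si: 0.89926 × 2.21928 = 1.996 atoms per formula unit.

1.996 Si apfu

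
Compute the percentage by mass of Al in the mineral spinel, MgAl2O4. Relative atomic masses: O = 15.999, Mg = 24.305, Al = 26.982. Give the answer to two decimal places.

M(MgAl2O4) = 142.265 g/mol.
Al contributes 2 × 26.982 = 53.964 g per mole.
53.964/142.265 = 0.3793 → 37.93%.

37.93 weight percent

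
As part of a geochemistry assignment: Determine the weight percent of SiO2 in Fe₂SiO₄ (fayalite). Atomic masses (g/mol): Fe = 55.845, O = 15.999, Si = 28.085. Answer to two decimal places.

M(Fe₂SiO₄) = 203.771 g/mol; M(SiO2) = 60.083 g/mol.
Moles SiO2 per formula unit = 1 Si ÷ 1 = 1.0000.
SiO2 fraction = (1.0000 × 60.083) / 203.771 = 60.083/203.771 = 0.2949.

29.49 wt%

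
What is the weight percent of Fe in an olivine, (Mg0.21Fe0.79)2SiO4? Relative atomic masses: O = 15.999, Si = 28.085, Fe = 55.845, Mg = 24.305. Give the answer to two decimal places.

Formula mass = 0.42×24.305 + 1.58×55.845 + 1×28.085 + 4×15.999 = 190.524 g/mol, of which 88.235 g is Fe.
So Fe makes up 88.235/190.524 = 0.4631 of the mass, i.e. 46.31%.

46.31 mass %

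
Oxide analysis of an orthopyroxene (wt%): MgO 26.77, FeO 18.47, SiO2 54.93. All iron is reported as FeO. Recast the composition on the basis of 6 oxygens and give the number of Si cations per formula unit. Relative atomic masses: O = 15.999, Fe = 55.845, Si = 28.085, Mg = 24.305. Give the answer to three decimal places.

1.995 Si apfu

26.77 wt% MgO ÷ 40.304 g/mol = 0.66420 mol, giving 0.66420 Mg and 0.66420 O.
18.47 wt% FeO ÷ 71.844 g/mol = 0.25708 mol, giving 0.25708 Fe and 0.25708 O.
54.93 wt% SiO2 ÷ 60.083 g/mol = 0.91424 mol, giving 0.91424 Si and 1.82848 O.
Oxygen sums to 2.74976; scaling by 6/2.74976 = 2.18201 puts the formula on 6 O.
Si: 0.91424 × 2.18201 = 1.995 atoms per formula unit.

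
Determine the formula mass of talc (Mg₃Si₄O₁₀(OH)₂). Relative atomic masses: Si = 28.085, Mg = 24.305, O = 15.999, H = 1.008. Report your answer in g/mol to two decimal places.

The formula mass is the sum 3×24.305 + 4×28.085 + 12×15.999 + 2×1.008.

379.26 g/mol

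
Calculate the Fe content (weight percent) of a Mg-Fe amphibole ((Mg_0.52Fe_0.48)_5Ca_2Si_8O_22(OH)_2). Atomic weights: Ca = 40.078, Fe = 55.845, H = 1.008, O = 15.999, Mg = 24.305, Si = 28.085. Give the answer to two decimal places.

Formula mass = 2.60·24.305 + 2.40·55.845 + 2·40.078 + 8·28.085 + 24·15.999 + 2·1.008 = 888.049 g/mol, of which 134.028 g is Fe.
So Fe makes up 134.028/888.049 = 0.1509 of the mass, i.e. 15.09%.

15.09 weight percent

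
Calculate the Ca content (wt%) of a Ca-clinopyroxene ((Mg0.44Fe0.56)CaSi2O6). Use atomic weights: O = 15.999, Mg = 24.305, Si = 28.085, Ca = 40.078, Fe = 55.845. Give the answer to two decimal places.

17.11 wt%

M((Mg0.44Fe0.56)CaSi2O6) = 234.209 g/mol.
Ca contributes 1 × 40.078 = 40.078 g per mole.
40.078/234.209 = 0.1711 → 17.11%.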